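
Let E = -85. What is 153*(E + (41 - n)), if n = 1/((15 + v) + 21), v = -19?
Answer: -6741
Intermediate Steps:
n = 1/17 (n = 1/((15 - 19) + 21) = 1/(-4 + 21) = 1/17 ≈ 0.058824)
153*(E + (41 - n)) = 153*(-85 + (41 - 1*1/17)) = 153*(-85 + (41 - 1/17)) = 153*(-85 + 696/17) = 153*(-749/17) = -6741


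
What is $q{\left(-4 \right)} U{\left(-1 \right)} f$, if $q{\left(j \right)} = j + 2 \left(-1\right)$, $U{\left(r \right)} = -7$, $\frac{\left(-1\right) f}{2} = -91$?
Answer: $7644$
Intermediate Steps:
$f = 182$ ($f = \left(-2\right) \left(-91\right) = 182$)
$q{\left(j \right)} = -2 + j$ ($q{\left(j \right)} = j - 2 = -2 + j$)
$q{\left(-4 \right)} U{\left(-1 \right)} f = \left(-2 - 4\right) \left(-7\right) 182 = \left(-6\right) \left(-7\right) 182 = 42 \cdot 182 = 7644$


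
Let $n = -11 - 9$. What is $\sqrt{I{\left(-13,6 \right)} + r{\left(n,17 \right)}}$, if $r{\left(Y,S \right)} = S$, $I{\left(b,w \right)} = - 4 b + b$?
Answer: $2 \sqrt{14} \approx 7.4833$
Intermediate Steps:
$I{\left(b,w \right)} = - 3 b$
$n = -20$
$\sqrt{I{\left(-13,6 \right)} + r{\left(n,17 \right)}} = \sqrt{\left(-3\right) \left(-13\right) + 17} = \sqrt{39 + 17} = \sqrt{56} = 2 \sqrt{14}$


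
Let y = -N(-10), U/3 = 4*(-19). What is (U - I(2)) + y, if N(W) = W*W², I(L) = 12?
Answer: 760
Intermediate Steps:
N(W) = W³
U = -228 (U = 3*(4*(-19)) = 3*(-76) = -228)
y = 1000 (y = -1*(-10)³ = -1*(-1000) = 1000)
(U - I(2)) + y = (-228 - 1*12) + 1000 = (-228 - 12) + 1000 = -240 + 1000 = 760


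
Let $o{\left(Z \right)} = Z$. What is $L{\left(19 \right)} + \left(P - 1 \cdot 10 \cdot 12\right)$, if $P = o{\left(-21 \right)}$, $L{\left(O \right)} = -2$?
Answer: $-143$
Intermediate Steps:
$P = -21$
$L{\left(19 \right)} + \left(P - 1 \cdot 10 \cdot 12\right) = -2 - \left(21 + 1 \cdot 10 \cdot 12\right) = -2 - \left(21 + 10 \cdot 12\right) = -2 - 141 = -143$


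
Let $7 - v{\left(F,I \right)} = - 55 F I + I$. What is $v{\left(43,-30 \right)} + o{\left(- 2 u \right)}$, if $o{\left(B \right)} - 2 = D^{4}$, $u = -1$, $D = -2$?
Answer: $-70895$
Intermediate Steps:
$v{\left(F,I \right)} = 7 - I + 55 F I$ ($v{\left(F,I \right)} = 7 - \left(- 55 F I + I\right) = 7 - \left(I - 55 F I\right) = 7 + \left(- I + 55 F I\right) = 7 - I + 55 F I$)
$o{\left(B \right)} = 18$ ($o{\left(B \right)} = 2 + \left(-2\right)^{4} = 2 + 16 = 18$)
$v{\left(43,-30 \right)} + o{\left(- 2 u \right)} = \left(7 - -30 + 55 \cdot 43 \left(-30\right)\right) + 18 = \left(7 + 30 - 70950\right) + 18 = -70913 + 18 = -70895$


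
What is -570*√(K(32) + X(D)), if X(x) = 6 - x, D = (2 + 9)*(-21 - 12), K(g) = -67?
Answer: -570*√302 ≈ -9905.5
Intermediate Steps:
D = -363 (D = 11*(-33) = -363)
-570*√(K(32) + X(D)) = -570*√(-67 + (6 - 1*(-363))) = -570*√(-67 + (6 + 363)) = -570*√(-67 + 369) = -570*√302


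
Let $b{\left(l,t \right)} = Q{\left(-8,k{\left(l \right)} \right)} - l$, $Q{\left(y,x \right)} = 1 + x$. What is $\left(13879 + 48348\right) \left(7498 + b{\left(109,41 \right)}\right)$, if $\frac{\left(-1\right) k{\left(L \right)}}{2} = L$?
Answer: $446292044$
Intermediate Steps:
$k{\left(L \right)} = - 2 L$
$b{\left(l,t \right)} = 1 - 3 l$ ($b{\left(l,t \right)} = \left(1 - 2 l\right) - l = 1 - 3 l$)
$\left(13879 + 48348\right) \left(7498 + b{\left(109,41 \right)}\right) = \left(13879 + 48348\right) \left(7498 + \left(1 - 327\right)\right) = 62227 \left(7498 + \left(1 - 327\right)\right) = 62227 \left(7498 - 326\right) = 62227 \cdot 7172 = 446292044$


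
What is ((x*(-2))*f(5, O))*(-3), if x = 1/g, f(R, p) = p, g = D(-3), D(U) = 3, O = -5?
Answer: -10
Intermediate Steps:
g = 3
x = ⅓ (x = 1/3 = ⅓ ≈ 0.33333)
((x*(-2))*f(5, O))*(-3) = (((⅓)*(-2))*(-5))*(-3) = -⅔*(-5)*(-3) = (10/3)*(-3) = -10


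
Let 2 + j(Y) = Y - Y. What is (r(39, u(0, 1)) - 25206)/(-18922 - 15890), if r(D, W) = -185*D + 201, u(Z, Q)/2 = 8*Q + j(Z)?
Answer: 895/967 ≈ 0.92554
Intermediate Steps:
j(Y) = -2 (j(Y) = -2 + (Y - Y) = -2 + 0 = -2)
u(Z, Q) = -4 + 16*Q (u(Z, Q) = 2*(8*Q - 2) = 2*(-2 + 8*Q) = -4 + 16*Q)
r(D, W) = 201 - 185*D
(r(39, u(0, 1)) - 25206)/(-18922 - 15890) = ((201 - 185*39) - 25206)/(-18922 - 15890) = ((201 - 7215) - 25206)/(-34812) = (-7014 - 25206)*(-1/34812) = -32220*(-1/34812) = 895/967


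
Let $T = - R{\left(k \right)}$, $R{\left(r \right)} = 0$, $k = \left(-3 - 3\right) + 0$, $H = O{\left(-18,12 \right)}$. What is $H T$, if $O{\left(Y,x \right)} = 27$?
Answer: $0$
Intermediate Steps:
$H = 27$
$k = -6$ ($k = -6 + 0 = -6$)
$T = 0$ ($T = \left(-1\right) 0 = 0$)
$H T = 27 \cdot 0 = 0$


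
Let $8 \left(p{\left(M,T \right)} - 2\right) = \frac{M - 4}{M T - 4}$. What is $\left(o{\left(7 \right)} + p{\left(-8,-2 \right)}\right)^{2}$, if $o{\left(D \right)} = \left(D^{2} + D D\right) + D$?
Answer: $\frac{731025}{64} \approx 11422.0$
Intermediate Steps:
$o{\left(D \right)} = D + 2 D^{2}$ ($o{\left(D \right)} = \left(D^{2} + D^{2}\right) + D = 2 D^{2} + D = D + 2 D^{2}$)
$p{\left(M,T \right)} = 2 + \frac{-4 + M}{8 \left(-4 + M T\right)}$ ($p{\left(M,T \right)} = 2 + \frac{\left(M - 4\right) \frac{1}{M T - 4}}{8} = 2 + \frac{\left(-4 + M\right) \frac{1}{-4 + M T}}{8} = 2 + \frac{\frac{1}{-4 + M T} \left(-4 + M\right)}{8} = 2 + \frac{-4 + M}{8 \left(-4 + M T\right)}$)
$\left(o{\left(7 \right)} + p{\left(-8,-2 \right)}\right)^{2} = \left(7 \left(1 + 2 \cdot 7\right) + \frac{-68 - 8 + 16 \left(-8\right) \left(-2\right)}{8 \left(-4 - -16\right)}\right)^{2} = \left(7 \left(1 + 14\right) + \frac{-68 - 8 + 256}{8 \left(-4 + 16\right)}\right)^{2} = \left(7 \cdot 15 + \frac{1}{8} \cdot \frac{1}{12} \cdot 180\right)^{2} = \left(105 + \frac{1}{8} \cdot \frac{1}{12} \cdot 180\right)^{2} = \left(105 + \frac{15}{8}\right)^{2} = \left(\frac{855}{8}\right)^{2} = \frac{731025}{64}$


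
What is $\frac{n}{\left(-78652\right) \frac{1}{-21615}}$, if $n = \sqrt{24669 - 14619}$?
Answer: $\frac{108075 \sqrt{402}}{78652} \approx 27.55$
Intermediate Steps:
$n = 5 \sqrt{402}$ ($n = \sqrt{10050} = 5 \sqrt{402} \approx 100.25$)
$\frac{n}{\left(-78652\right) \frac{1}{-21615}} = \frac{5 \sqrt{402}}{\left(-78652\right) \frac{1}{-21615}} = \frac{5 \sqrt{402}}{\left(-78652\right) \left(- \frac{1}{21615}\right)} = \frac{5 \sqrt{402}}{\frac{78652}{21615}} = 5 \sqrt{402} \cdot \frac{21615}{78652} = \frac{108075 \sqrt{402}}{78652}$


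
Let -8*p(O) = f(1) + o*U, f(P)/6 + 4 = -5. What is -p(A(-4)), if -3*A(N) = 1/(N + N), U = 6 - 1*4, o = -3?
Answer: -15/2 ≈ -7.5000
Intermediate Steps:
f(P) = -54 (f(P) = -24 + 6*(-5) = -24 - 30 = -54)
U = 2 (U = 6 - 4 = 2)
A(N) = -1/(6*N) (A(N) = -1/(3*(N + N)) = -1/(2*N)/3 = -1/(6*N))
p(O) = 15/2 (p(O) = -(-54 - 3*2)/8 = -(-54 - 6)/8 = -⅛*(-60) = 15/2)
-p(A(-4)) = -1*15/2 = -15/2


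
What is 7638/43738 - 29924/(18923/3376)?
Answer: -116274157501/21780373 ≈ -5338.5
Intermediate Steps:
7638/43738 - 29924/(18923/3376) = 7638*(1/43738) - 29924/(18923*(1/3376)) = 201/1151 - 29924/18923/3376 = 201/1151 - 29924*3376/18923 = 201/1151 - 101023424/18923 = -116274157501/21780373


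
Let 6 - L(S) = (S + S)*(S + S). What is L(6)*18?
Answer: -2484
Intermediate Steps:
L(S) = 6 - 4*S² (L(S) = 6 - (S + S)*(S + S) = 6 - 2*S*2*S = 6 - 4*S²)
L(6)*18 = (6 - 4*6²)*18 = (6 - 4*36)*18 = (6 - 144)*18 = -138*18 = -2484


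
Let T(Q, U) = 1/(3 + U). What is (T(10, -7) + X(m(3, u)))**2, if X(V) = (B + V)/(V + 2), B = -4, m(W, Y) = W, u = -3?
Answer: 81/400 ≈ 0.20250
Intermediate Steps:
X(V) = (-4 + V)/(2 + V) (X(V) = (-4 + V)/(V + 2) = (-4 + V)/(2 + V))
(T(10, -7) + X(m(3, u)))**2 = (1/(3 - 7) + (-4 + 3)/(2 + 3))**2 = (1/(-4) - 1/5)**2 = (-1/4 + (1/5)*(-1))**2 = (-1/4 - 1/5)**2 = (-9/20)**2 = 81/400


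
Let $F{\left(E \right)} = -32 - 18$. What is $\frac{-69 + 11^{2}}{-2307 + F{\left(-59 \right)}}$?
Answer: $- \frac{52}{2357} \approx -0.022062$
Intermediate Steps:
$F{\left(E \right)} = -50$ ($F{\left(E \right)} = -32 - 18 = -50$)
$\frac{-69 + 11^{2}}{-2307 + F{\left(-59 \right)}} = \frac{-69 + 11^{2}}{-2307 - 50} = \frac{-69 + 121}{-2357} = 52 \left(- \frac{1}{2357}\right) = - \frac{52}{2357}$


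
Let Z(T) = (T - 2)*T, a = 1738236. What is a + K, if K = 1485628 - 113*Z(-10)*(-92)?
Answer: 4471384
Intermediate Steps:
Z(T) = T*(-2 + T) (Z(T) = (-2 + T)*T = T*(-2 + T))
K = 2733148 (K = 1485628 - 113*(-10*(-2 - 10))*(-92) = 1485628 - 113*(-10*(-12))*(-92) = 1485628 - 113*120*(-92) = 1485628 - 13560*(-92) = 1485628 - 1*(-1247520) = 1485628 + 1247520 = 2733148)
a + K = 1738236 + 2733148 = 4471384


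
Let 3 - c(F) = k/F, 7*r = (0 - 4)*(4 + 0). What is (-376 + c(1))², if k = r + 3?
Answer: 6843456/49 ≈ 1.3966e+5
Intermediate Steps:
r = -16/7 (r = ((0 - 4)*(4 + 0))/7 = (-4*4)/7 = (⅐)*(-16) = -16/7 ≈ -2.2857)
k = 5/7 (k = -16/7 + 3 = 5/7 ≈ 0.71429)
c(F) = 3 - 5/(7*F)
(-376 + c(1))² = (-376 + (3 - 5/7/1))² = (-376 + (3 - 5/7*1))² = (-376 + (3 - 5/7))² = (-376 + 16/7)² = (-2616/7)² = 6843456/49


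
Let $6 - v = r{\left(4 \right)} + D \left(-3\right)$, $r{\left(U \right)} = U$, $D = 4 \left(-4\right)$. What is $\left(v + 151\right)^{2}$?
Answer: $11025$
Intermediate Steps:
$D = -16$
$v = -46$ ($v = 6 - \left(4 - -48\right) = 6 - \left(4 + 48\right) = 6 - 52 = -46$)
$\left(v + 151\right)^{2} = \left(-46 + 151\right)^{2} = 105^{2} = 11025$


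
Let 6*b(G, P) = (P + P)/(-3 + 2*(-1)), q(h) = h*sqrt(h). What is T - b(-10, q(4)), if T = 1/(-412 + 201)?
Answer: 1673/3165 ≈ 0.52859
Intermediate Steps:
q(h) = h**(3/2)
b(G, P) = -P/15 (b(G, P) = ((P + P)/(-3 + 2*(-1)))/6 = ((2*P)/(-3 - 2))/6 = ((2*P)/(-5))/6 = ((2*P)*(-1/5))/6 = (-2*P/5)/6 = -P/15)
T = -1/211 (T = 1/(-211) = -1/211 ≈ -0.0047393)
T - b(-10, q(4)) = -1/211 - (-1)*4**(3/2)/15 = -1/211 - (-1)*8/15 = -1/211 - 1*(-8/15) = -1/211 + 8/15 = 1673/3165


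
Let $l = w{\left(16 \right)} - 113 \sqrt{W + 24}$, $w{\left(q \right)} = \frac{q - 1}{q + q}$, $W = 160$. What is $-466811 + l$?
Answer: $- \frac{14937937}{32} - 226 \sqrt{46} \approx -4.6834 \cdot 10^{5}$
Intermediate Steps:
$w{\left(q \right)} = \frac{-1 + q}{2 q}$
$l = \frac{15}{32} - 226 \sqrt{46}$ ($l = \frac{-1 + 16}{2 \cdot 16} - 113 \sqrt{160 + 24} = \frac{1}{2} \cdot \frac{1}{16} \cdot 15 - 113 \sqrt{184} = \frac{15}{32} - 113 \cdot 2 \sqrt{46} = \frac{15}{32} - 226 \sqrt{46} \approx -1532.3$)
$-466811 + l = -466811 + \left(\frac{15}{32} - 226 \sqrt{46}\right) = - \frac{14937937}{32} - 226 \sqrt{46}$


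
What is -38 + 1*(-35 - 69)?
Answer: -142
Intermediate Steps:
-38 + 1*(-35 - 69) = -38 + 1*(-104) = -38 - 104 = -142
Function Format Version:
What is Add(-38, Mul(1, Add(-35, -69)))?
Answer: -142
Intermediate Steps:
Add(-38, Mul(1, Add(-35, -69))) = Add(-38, Mul(1, -104)) = Add(-38, -104) = -142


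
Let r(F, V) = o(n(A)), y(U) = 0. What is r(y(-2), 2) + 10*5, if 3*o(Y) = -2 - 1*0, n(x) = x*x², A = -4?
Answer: 148/3 ≈ 49.333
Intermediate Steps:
n(x) = x³
o(Y) = -⅔ (o(Y) = (-2 - 1*0)/3 = (-2 + 0)/3 = (⅓)*(-2) = -⅔)
r(F, V) = -⅔
r(y(-2), 2) + 10*5 = -⅔ + 10*5 = -⅔ + 50 = 148/3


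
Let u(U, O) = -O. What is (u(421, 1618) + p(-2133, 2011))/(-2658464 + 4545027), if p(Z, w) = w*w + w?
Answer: 4044514/1886563 ≈ 2.1439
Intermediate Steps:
p(Z, w) = w + w**2 (p(Z, w) = w**2 + w = w + w**2)
(u(421, 1618) + p(-2133, 2011))/(-2658464 + 4545027) = (-1*1618 + 2011*(1 + 2011))/(-2658464 + 4545027) = (-1618 + 2011*2012)/1886563 = (-1618 + 4046132)*(1/1886563) = 4044514*(1/1886563) = 4044514/1886563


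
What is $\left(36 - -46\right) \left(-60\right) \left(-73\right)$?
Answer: $359160$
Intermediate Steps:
$\left(36 - -46\right) \left(-60\right) \left(-73\right) = \left(36 + 46\right) \left(-60\right) \left(-73\right) = 82 \left(-60\right) \left(-73\right) = \left(-4920\right) \left(-73\right) = 359160$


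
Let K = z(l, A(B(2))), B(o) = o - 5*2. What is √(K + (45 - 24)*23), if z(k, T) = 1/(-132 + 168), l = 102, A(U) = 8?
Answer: √17389/6 ≈ 21.978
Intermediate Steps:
B(o) = -10 + o (B(o) = o - 10 = -10 + o)
z(k, T) = 1/36
K = 1/36 ≈ 0.027778
√(K + (45 - 24)*23) = √(1/36 + (45 - 24)*23) = √(1/36 + 21*23) = √(1/36 + 483) = √(17389/36) = √17389/6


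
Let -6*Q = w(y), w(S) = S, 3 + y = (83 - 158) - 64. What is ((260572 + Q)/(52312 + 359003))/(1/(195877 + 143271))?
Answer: 265141497476/1233945 ≈ 2.1487e+5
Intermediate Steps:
y = -142 (y = -3 + ((83 - 158) - 64) = -3 + (-75 - 64) = -3 - 139 = -142)
Q = 71/3 (Q = -⅙*(-142) = 71/3 ≈ 23.667)
((260572 + Q)/(52312 + 359003))/(1/(195877 + 143271)) = ((260572 + 71/3)/(52312 + 359003))/(1/(195877 + 143271)) = ((781787/3)/411315)/(1/339148) = ((781787/3)*(1/411315))/(1/339148) = (781787/1233945)*339148 = 265141497476/1233945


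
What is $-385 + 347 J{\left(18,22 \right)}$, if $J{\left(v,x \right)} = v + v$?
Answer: $12107$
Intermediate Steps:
$J{\left(v,x \right)} = 2 v$
$-385 + 347 J{\left(18,22 \right)} = -385 + 347 \cdot 2 \cdot 18 = -385 + 347 \cdot 36 = -385 + 12492 = 12107$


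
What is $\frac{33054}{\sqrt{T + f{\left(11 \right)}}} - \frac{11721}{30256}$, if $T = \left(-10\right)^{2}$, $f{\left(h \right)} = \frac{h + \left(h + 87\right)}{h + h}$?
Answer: $- \frac{11721}{30256} + \frac{33054 \sqrt{50798}}{2309} \approx 3226.1$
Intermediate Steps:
$f{\left(h \right)} = \frac{87 + 2 h}{2 h}$ ($f{\left(h \right)} = \frac{h + \left(87 + h\right)}{2 h} = \left(87 + 2 h\right) \frac{1}{2 h} = \frac{87 + 2 h}{2 h}$)
$T = 100$
$\frac{33054}{\sqrt{T + f{\left(11 \right)}}} - \frac{11721}{30256} = \frac{33054}{\sqrt{100 + \frac{\frac{87}{2} + 11}{11}}} - \frac{11721}{30256} = \frac{33054}{\sqrt{100 + \frac{1}{11} \cdot \frac{109}{2}}} - \frac{11721}{30256} = \frac{33054}{\sqrt{100 + \frac{109}{22}}} - \frac{11721}{30256} = \frac{33054}{\sqrt{\frac{2309}{22}}} - \frac{11721}{30256} = \frac{33054}{\frac{1}{22} \sqrt{50798}} - \frac{11721}{30256} = 33054 \frac{\sqrt{50798}}{2309} - \frac{11721}{30256} = \frac{33054 \sqrt{50798}}{2309} - \frac{11721}{30256} = - \frac{11721}{30256} + \frac{33054 \sqrt{50798}}{2309}$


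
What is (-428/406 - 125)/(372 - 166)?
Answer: -25589/41818 ≈ -0.61191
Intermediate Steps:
(-428/406 - 125)/(372 - 166) = (-428*1/406 - 125)/206 = (-214/203 - 125)*(1/206) = -25589/203*1/206 = -25589/41818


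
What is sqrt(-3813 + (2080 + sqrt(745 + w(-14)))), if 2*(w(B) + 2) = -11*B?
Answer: sqrt(-1733 + 2*sqrt(205)) ≈ 41.284*I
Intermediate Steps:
w(B) = -2 - 11*B/2 (w(B) = -2 + (-11*B)/2 = -2 - 11*B/2)
sqrt(-3813 + (2080 + sqrt(745 + w(-14)))) = sqrt(-3813 + (2080 + sqrt(745 + (-2 - 11/2*(-14))))) = sqrt(-3813 + (2080 + sqrt(745 + (-2 + 77)))) = sqrt(-3813 + (2080 + sqrt(745 + 75))) = sqrt(-3813 + (2080 + sqrt(820))) = sqrt(-3813 + (2080 + 2*sqrt(205))) = sqrt(-1733 + 2*sqrt(205))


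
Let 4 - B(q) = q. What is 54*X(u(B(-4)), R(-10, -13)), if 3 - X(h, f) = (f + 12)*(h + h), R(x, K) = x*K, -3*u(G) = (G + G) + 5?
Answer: 107514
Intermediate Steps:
B(q) = 4 - q
u(G) = -5/3 - 2*G/3 (u(G) = -((G + G) + 5)/3 = -(2*G + 5)/3 = -(5 + 2*G)/3 = -5/3 - 2*G/3)
R(x, K) = K*x
X(h, f) = 3 - 2*h*(12 + f) (X(h, f) = 3 - (f + 12)*(h + h) = 3 - (12 + f)*2*h = 3 - 2*h*(12 + f))
54*X(u(B(-4)), R(-10, -13)) = 54*(3 - 24*(-5/3 - 2*(4 - 1*(-4))/3) - 2*(-13*(-10))*(-5/3 - 2*(4 - 1*(-4))/3)) = 54*(3 - 24*(-5/3 - 2*(4 + 4)/3) - 2*130*(-5/3 - 2*(4 + 4)/3)) = 54*(3 - 24*(-5/3 - ⅔*8) - 2*130*(-5/3 - ⅔*8)) = 54*(3 - 24*(-5/3 - 16/3) - 2*130*(-5/3 - 16/3)) = 54*(3 - 24*(-7) - 2*130*(-7)) = 54*(3 + 168 + 1820) = 54*1991 = 107514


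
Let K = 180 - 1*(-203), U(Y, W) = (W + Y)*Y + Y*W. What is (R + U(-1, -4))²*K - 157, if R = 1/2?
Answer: 137635/4 ≈ 34409.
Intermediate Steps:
U(Y, W) = W*Y + Y*(W + Y) (U(Y, W) = Y*(W + Y) + W*Y = W*Y + Y*(W + Y))
R = ½ ≈ 0.50000
K = 383 (K = 180 + 203 = 383)
(R + U(-1, -4))²*K - 157 = (½ - (-1 + 2*(-4)))²*383 - 157 = (½ - (-1 - 8))²*383 - 157 = (½ - 1*(-9))²*383 - 157 = (½ + 9)²*383 - 157 = (19/2)²*383 - 157 = (361/4)*383 - 157 = 138263/4 - 157 = 137635/4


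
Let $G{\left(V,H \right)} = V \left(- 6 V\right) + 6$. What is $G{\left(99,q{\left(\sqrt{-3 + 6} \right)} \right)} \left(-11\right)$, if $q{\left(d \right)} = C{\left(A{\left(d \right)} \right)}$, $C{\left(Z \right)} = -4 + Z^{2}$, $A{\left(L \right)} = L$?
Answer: $646800$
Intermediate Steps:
$q{\left(d \right)} = -4 + d^{2}$
$G{\left(V,H \right)} = 6 - 6 V^{2}$ ($G{\left(V,H \right)} = - 6 V^{2} + 6 = 6 - 6 V^{2}$)
$G{\left(99,q{\left(\sqrt{-3 + 6} \right)} \right)} \left(-11\right) = \left(6 - 6 \cdot 99^{2}\right) \left(-11\right) = \left(6 - 58806\right) \left(-11\right) = \left(-58800\right) \left(-11\right) = 646800$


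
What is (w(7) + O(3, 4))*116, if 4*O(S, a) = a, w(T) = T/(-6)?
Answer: -58/3 ≈ -19.333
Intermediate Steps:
w(T) = -T/6 (w(T) = T*(-1/6) = -T/6)
O(S, a) = a/4
(w(7) + O(3, 4))*116 = (-1/6*7 + (1/4)*4)*116 = (-7/6 + 1)*116 = -1/6*116 = -58/3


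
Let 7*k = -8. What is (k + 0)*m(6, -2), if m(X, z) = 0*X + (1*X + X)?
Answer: -96/7 ≈ -13.714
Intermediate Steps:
m(X, z) = 2*X (m(X, z) = 0 + (X + X) = 0 + 2*X = 2*X)
k = -8/7 (k = (⅐)*(-8) = -8/7 ≈ -1.1429)
(k + 0)*m(6, -2) = (-8/7 + 0)*(2*6) = -8/7*12 = -96/7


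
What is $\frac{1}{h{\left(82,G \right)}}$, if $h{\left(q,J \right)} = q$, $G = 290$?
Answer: $\frac{1}{82} \approx 0.012195$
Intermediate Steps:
$\frac{1}{h{\left(82,G \right)}} = \frac{1}{82}$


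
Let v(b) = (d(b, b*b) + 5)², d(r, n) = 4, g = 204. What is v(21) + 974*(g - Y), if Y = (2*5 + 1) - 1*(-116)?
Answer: 75079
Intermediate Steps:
Y = 127 (Y = (10 + 1) + 116 = 11 + 116 = 127)
v(b) = 81 (v(b) = (4 + 5)² = 9² = 81)
v(21) + 974*(g - Y) = 81 + 974*(204 - 1*127) = 81 + 974*(204 - 127) = 81 + 974*77 = 81 + 74998 = 75079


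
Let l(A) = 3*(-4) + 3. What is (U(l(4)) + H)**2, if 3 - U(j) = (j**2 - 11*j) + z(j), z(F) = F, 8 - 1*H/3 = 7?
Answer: 27225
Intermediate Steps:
H = 3 (H = 24 - 3*7 = 24 - 21 = 3)
l(A) = -9 (l(A) = -12 + 3 = -9)
U(j) = 3 - j**2 + 10*j (U(j) = 3 - ((j**2 - 11*j) + j) = 3 - (j**2 - 10*j) = 3 + (-j**2 + 10*j) = 3 - j**2 + 10*j)
(U(l(4)) + H)**2 = ((3 - 1*(-9)**2 + 10*(-9)) + 3)**2 = ((3 - 1*81 - 90) + 3)**2 = ((3 - 81 - 90) + 3)**2 = (-168 + 3)**2 = (-165)**2 = 27225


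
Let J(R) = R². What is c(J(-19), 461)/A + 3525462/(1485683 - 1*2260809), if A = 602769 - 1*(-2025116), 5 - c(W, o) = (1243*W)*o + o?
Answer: -6523401404404/78343922635 ≈ -83.266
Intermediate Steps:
c(W, o) = 5 - o - 1243*W*o (c(W, o) = 5 - ((1243*W)*o + o) = 5 - (1243*W*o + o) = 5 - (o + 1243*W*o) = 5 + (-o - 1243*W*o) = 5 - o - 1243*W*o)
A = 2627885 (A = 602769 + 2025116 = 2627885)
c(J(-19), 461)/A + 3525462/(1485683 - 1*2260809) = (5 - 1*461 - 1243*(-19)²*461)/2627885 + 3525462/(1485683 - 1*2260809) = (5 - 461 - 1243*361*461)*(1/2627885) + 3525462/(1485683 - 2260809) = (5 - 461 - 206861303)*(1/2627885) + 3525462/(-775126) = -206861759*1/2627885 + 3525462*(-1/775126) = -15912443/202145 - 1762731/387563 = -6523401404404/78343922635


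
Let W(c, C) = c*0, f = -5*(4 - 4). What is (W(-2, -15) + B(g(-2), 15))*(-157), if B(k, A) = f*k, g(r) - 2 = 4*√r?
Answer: 0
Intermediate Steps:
g(r) = 2 + 4*√r
f = 0 (f = -5*0 = 0)
W(c, C) = 0
B(k, A) = 0 (B(k, A) = 0*k = 0)
(W(-2, -15) + B(g(-2), 15))*(-157) = (0 + 0)*(-157) = 0*(-157) = 0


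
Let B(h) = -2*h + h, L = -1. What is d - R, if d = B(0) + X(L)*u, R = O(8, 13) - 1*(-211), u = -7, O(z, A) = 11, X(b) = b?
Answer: -215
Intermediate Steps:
B(h) = -h
R = 222 (R = 11 - 1*(-211) = 11 + 211 = 222)
d = 7 (d = -1*0 - 1*(-7) = 0 + 7 = 7)
d - R = 7 - 1*222 = 7 - 222 = -215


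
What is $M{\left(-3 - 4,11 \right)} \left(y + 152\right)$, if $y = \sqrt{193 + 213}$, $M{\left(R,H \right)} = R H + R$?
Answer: $-12768 - 84 \sqrt{406} \approx -14461.0$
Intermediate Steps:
$M{\left(R,H \right)} = R + H R$ ($M{\left(R,H \right)} = H R + R = R + H R$)
$y = \sqrt{406} \approx 20.149$
$M{\left(-3 - 4,11 \right)} \left(y + 152\right) = \left(-3 - 4\right) \left(1 + 11\right) \left(\sqrt{406} + 152\right) = \left(-3 - 4\right) 12 \left(152 + \sqrt{406}\right) = \left(-7\right) 12 \left(152 + \sqrt{406}\right) = - 84 \left(152 + \sqrt{406}\right) = -12768 - 84 \sqrt{406}$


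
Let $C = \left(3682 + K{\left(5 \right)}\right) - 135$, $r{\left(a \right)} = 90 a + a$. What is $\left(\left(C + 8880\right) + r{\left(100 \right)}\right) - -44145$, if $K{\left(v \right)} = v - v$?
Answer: $65672$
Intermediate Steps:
$K{\left(v \right)} = 0$
$r{\left(a \right)} = 91 a$
$C = 3547$ ($C = \left(3682 + 0\right) - 135 = 3682 - 135 = 3547$)
$\left(\left(C + 8880\right) + r{\left(100 \right)}\right) - -44145 = \left(\left(3547 + 8880\right) + 91 \cdot 100\right) - -44145 = \left(12427 + 9100\right) + 44145 = 21527 + 44145 = 65672$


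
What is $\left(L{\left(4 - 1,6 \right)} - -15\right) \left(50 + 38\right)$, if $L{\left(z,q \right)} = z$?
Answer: $1584$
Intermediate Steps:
$\left(L{\left(4 - 1,6 \right)} - -15\right) \left(50 + 38\right) = \left(\left(4 - 1\right) - -15\right) \left(50 + 38\right) = \left(\left(4 - 1\right) + 15\right) 88 = \left(3 + 15\right) 88 = 18 \cdot 88 = 1584$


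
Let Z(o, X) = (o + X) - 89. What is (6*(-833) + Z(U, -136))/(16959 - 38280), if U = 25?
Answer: 226/927 ≈ 0.24380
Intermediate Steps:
Z(o, X) = -89 + X + o (Z(o, X) = (X + o) - 89 = -89 + X + o)
(6*(-833) + Z(U, -136))/(16959 - 38280) = (6*(-833) + (-89 - 136 + 25))/(16959 - 38280) = (-4998 - 200)/(-21321) = -5198*(-1/21321) = 226/927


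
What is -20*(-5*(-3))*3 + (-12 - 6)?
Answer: -918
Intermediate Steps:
-20*(-5*(-3))*3 + (-12 - 6) = -300*3 - 18 = -20*45 - 18 = -900 - 18 = -918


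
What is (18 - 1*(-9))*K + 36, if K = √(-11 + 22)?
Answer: 36 + 27*√11 ≈ 125.55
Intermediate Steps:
K = √11 ≈ 3.3166
(18 - 1*(-9))*K + 36 = (18 - 1*(-9))*√11 + 36 = (18 + 9)*√11 + 36 = 27*√11 + 36 = 36 + 27*√11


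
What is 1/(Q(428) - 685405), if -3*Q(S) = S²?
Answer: -3/2239399 ≈ -1.3396e-6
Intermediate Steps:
Q(S) = -S²/3
1/(Q(428) - 685405) = 1/(-⅓*428² - 685405) = 1/(-⅓*183184 - 685405) = 1/(-183184/3 - 685405) = 1/(-2239399/3) = -3/2239399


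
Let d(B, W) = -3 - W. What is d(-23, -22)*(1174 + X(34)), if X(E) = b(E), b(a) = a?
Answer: 22952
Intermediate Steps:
X(E) = E
d(-23, -22)*(1174 + X(34)) = (-3 - 1*(-22))*(1174 + 34) = (-3 + 22)*1208 = 19*1208 = 22952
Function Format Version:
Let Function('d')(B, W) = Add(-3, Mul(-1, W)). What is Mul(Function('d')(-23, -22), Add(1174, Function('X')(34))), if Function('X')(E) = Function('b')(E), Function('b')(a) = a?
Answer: 22952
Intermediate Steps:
Function('X')(E) = E
Mul(Function('d')(-23, -22), Add(1174, Function('X')(34))) = Mul(Add(-3, Mul(-1, -22)), Add(1174, 34)) = Mul(Add(-3, 22), 1208) = Mul(19, 1208) = 22952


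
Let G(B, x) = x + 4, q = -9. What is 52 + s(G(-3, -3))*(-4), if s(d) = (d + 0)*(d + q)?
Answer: 84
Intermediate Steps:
G(B, x) = 4 + x
s(d) = d*(-9 + d) (s(d) = (d + 0)*(d - 9) = d*(-9 + d))
52 + s(G(-3, -3))*(-4) = 52 + ((4 - 3)*(-9 + (4 - 3)))*(-4) = 52 + (1*(-9 + 1))*(-4) = 52 + (1*(-8))*(-4) = 52 - 8*(-4) = 52 + 32 = 84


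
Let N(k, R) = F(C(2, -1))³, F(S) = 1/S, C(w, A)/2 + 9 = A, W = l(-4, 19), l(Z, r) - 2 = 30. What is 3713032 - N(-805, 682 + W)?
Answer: 29704256001/8000 ≈ 3.7130e+6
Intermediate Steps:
l(Z, r) = 32 (l(Z, r) = 2 + 30 = 32)
W = 32
C(w, A) = -18 + 2*A
F(S) = 1/S
N(k, R) = -1/8000 (N(k, R) = (1/(-18 + 2*(-1)))³ = (1/(-18 - 2))³ = (1/(-20))³ = (-1/20)³ = -1/8000)
3713032 - N(-805, 682 + W) = 3713032 - 1*(-1/8000) = 3713032 + 1/8000 = 29704256001/8000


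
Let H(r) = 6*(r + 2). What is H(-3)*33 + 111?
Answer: -87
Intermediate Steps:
H(r) = 12 + 6*r (H(r) = 6*(2 + r) = 12 + 6*r)
H(-3)*33 + 111 = (12 + 6*(-3))*33 + 111 = (12 - 18)*33 + 111 = -6*33 + 111 = -198 + 111 = -87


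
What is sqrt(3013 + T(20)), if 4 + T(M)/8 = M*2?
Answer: sqrt(3301) ≈ 57.454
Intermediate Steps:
T(M) = -32 + 16*M (T(M) = -32 + 8*(M*2) = -32 + 8*(2*M) = -32 + 16*M)
sqrt(3013 + T(20)) = sqrt(3013 + (-32 + 16*20)) = sqrt(3013 + (-32 + 320)) = sqrt(3013 + 288) = sqrt(3301)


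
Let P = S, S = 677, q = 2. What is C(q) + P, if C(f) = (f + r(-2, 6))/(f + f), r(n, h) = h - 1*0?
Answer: 679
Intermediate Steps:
r(n, h) = h (r(n, h) = h + 0 = h)
C(f) = (6 + f)/(2*f) (C(f) = (f + 6)/(f + f) = (6 + f)/((2*f)) = (6 + f)*(1/(2*f)) = (6 + f)/(2*f))
P = 677
C(q) + P = (½)*(6 + 2)/2 + 677 = (½)*(½)*8 + 677 = 2 + 677 = 679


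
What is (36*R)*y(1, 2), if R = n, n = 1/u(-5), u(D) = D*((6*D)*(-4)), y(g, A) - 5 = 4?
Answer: -27/50 ≈ -0.54000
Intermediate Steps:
y(g, A) = 9 (y(g, A) = 5 + 4 = 9)
u(D) = -24*D**2 (u(D) = D*(-24*D) = -24*D**2)
n = -1/600 (n = 1/(-24*(-5)**2) = 1/(-24*25) = 1/(-600) = -1/600 ≈ -0.0016667)
R = -1/600 ≈ -0.0016667
(36*R)*y(1, 2) = (36*(-1/600))*9 = -3/50*9 = -27/50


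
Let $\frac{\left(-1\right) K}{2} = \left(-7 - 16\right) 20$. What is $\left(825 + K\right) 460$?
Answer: $802700$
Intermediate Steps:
$K = 920$ ($K = - 2 \left(-7 - 16\right) 20 = - 2 \left(\left(-23\right) 20\right) = \left(-2\right) \left(-460\right) = 920$)
$\left(825 + K\right) 460 = \left(825 + 920\right) 460 = 1745 \cdot 460 = 802700$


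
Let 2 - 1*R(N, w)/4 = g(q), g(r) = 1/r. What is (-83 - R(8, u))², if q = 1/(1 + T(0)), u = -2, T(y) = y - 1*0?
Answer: 7569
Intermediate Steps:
T(y) = y (T(y) = y + 0 = y)
q = 1 (q = 1/(1 + 0) = 1/1 = 1)
R(N, w) = 4 (R(N, w) = 8 - 4/1 = 8 - 4*1 = 8 - 4 = 4)
(-83 - R(8, u))² = (-83 - 1*4)² = (-83 - 4)² = (-87)² = 7569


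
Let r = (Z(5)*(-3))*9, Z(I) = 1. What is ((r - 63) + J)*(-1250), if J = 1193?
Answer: -1378750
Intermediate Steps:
r = -27 (r = (1*(-3))*9 = -3*9 = -27)
((r - 63) + J)*(-1250) = ((-27 - 63) + 1193)*(-1250) = (-90 + 1193)*(-1250) = 1103*(-1250) = -1378750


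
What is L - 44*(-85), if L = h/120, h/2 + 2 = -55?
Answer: 74781/20 ≈ 3739.1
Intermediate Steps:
h = -114 (h = -4 + 2*(-55) = -4 - 110 = -114)
L = -19/20 (L = -114/120 = -114*1/120 = -19/20 ≈ -0.95000)
L - 44*(-85) = -19/20 - 44*(-85) = -19/20 + 3740 = 74781/20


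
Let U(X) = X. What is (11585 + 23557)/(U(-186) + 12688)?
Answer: 17571/6251 ≈ 2.8109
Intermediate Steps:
(11585 + 23557)/(U(-186) + 12688) = (11585 + 23557)/(-186 + 12688) = 35142/12502 = 35142*(1/12502) = 17571/6251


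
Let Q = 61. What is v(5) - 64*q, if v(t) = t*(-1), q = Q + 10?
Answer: -4549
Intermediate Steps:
q = 71 (q = 61 + 10 = 71)
v(t) = -t
v(5) - 64*q = -1*5 - 64*71 = -5 - 4544 = -4549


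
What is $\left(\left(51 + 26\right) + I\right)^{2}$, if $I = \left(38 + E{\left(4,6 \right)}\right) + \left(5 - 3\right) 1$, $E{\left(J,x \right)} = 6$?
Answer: $15129$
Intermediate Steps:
$I = 46$ ($I = \left(38 + 6\right) + \left(5 - 3\right) 1 = 44 + 2 \cdot 1 = 44 + 2 = 46$)
$\left(\left(51 + 26\right) + I\right)^{2} = \left(\left(51 + 26\right) + 46\right)^{2} = \left(77 + 46\right)^{2} = 123^{2} = 15129$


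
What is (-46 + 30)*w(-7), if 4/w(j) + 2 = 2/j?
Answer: 28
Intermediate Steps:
w(j) = 4/(-2 + 2/j)
(-46 + 30)*w(-7) = (-46 + 30)*(-2*(-7)/(-1 - 7)) = -(-32)*(-7)/(-8) = -(-32)*(-7)*(-1)/8 = -16*(-7/4) = 28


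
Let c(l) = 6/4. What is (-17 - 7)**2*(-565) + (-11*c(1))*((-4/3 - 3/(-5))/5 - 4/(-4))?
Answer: -8136352/25 ≈ -3.2545e+5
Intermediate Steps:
c(l) = 3/2 (c(l) = 6*(1/4) = 3/2)
(-17 - 7)**2*(-565) + (-11*c(1))*((-4/3 - 3/(-5))/5 - 4/(-4)) = (-17 - 7)**2*(-565) + (-11*3/2)*((-4/3 - 3/(-5))/5 - 4/(-4)) = (-24)**2*(-565) - 33*((-4*1/3 - 3*(-1/5))*(1/5) - 4*(-1/4))/2 = 576*(-565) - 33*((-4/3 + 3/5)*(1/5) + 1)/2 = -325440 - 33*(-11/15*1/5 + 1)/2 = -325440 - 33*(-11/75 + 1)/2 = -325440 - 33/2*64/75 = -325440 - 352/25 = -8136352/25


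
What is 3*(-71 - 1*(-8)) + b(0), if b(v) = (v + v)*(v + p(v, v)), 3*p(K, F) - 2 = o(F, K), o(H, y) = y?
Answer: -189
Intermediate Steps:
p(K, F) = ⅔ + K/3
b(v) = 2*v*(⅔ + 4*v/3) (b(v) = (v + v)*(v + (⅔ + v/3)) = (2*v)*(⅔ + 4*v/3) = 2*v*(⅔ + 4*v/3))
3*(-71 - 1*(-8)) + b(0) = 3*(-71 - 1*(-8)) + (4/3)*0*(1 + 2*0) = 3*(-71 + 8) + (4/3)*0*(1 + 0) = 3*(-63) + (4/3)*0*1 = -189 + 0 = -189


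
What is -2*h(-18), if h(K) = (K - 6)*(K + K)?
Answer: -1728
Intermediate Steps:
h(K) = 2*K*(-6 + K) (h(K) = (-6 + K)*(2*K) = 2*K*(-6 + K))
-2*h(-18) = -4*(-18)*(-6 - 18) = -4*(-18)*(-24) = -2*864 = -1728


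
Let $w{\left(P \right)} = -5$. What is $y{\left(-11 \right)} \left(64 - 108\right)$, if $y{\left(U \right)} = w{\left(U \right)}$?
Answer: $220$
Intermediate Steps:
$y{\left(U \right)} = -5$
$y{\left(-11 \right)} \left(64 - 108\right) = - 5 \left(64 - 108\right) = \left(-5\right) \left(-44\right) = 220$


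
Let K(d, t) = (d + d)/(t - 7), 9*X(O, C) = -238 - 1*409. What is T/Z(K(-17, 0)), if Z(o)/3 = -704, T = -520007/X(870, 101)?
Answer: -1560021/455488 ≈ -3.4249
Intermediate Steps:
X(O, C) = -647/9 (X(O, C) = (-238 - 1*409)/9 = (-238 - 409)/9 = (⅑)*(-647) = -647/9)
K(d, t) = 2*d/(-7 + t) (K(d, t) = (2*d)/(-7 + t) = 2*d/(-7 + t))
T = 4680063/647 (T = -520007/(-647/9) = -520007*(-9/647) = 4680063/647 ≈ 7233.5)
Z(o) = -2112 (Z(o) = 3*(-704) = -2112)
T/Z(K(-17, 0)) = (4680063/647)/(-2112) = (4680063/647)*(-1/2112) = -1560021/455488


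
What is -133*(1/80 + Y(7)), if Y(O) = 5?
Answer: -53333/80 ≈ -666.66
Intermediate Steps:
-133*(1/80 + Y(7)) = -133*(1/80 + 5) = -133*401/80 = -53333/80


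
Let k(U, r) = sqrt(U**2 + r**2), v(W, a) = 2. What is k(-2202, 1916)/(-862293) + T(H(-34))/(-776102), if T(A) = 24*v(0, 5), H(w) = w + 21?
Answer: -24/388051 - 2*sqrt(2129965)/862293 ≈ -0.0034469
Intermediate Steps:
H(w) = 21 + w
T(A) = 48 (T(A) = 24*2 = 48)
k(-2202, 1916)/(-862293) + T(H(-34))/(-776102) = sqrt((-2202)**2 + 1916**2)/(-862293) + 48/(-776102) = sqrt(4848804 + 3671056)*(-1/862293) + 48*(-1/776102) = sqrt(8519860)*(-1/862293) - 24/388051 = (2*sqrt(2129965))*(-1/862293) - 24/388051 = -2*sqrt(2129965)/862293 - 24/388051 = -24/388051 - 2*sqrt(2129965)/862293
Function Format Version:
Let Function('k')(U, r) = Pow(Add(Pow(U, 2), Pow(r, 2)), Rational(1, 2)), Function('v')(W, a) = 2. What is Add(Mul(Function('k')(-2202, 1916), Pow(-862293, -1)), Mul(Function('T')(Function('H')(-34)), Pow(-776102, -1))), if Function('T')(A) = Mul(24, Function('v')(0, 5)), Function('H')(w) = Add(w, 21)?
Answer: Add(Rational(-24, 388051), Mul(Rational(-2, 862293), Pow(2129965, Rational(1, 2)))) ≈ -0.0034469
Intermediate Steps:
Function('H')(w) = Add(21, w)
Function('T')(A) = 48 (Function('T')(A) = Mul(24, 2) = 48)
Add(Mul(Function('k')(-2202, 1916), Pow(-862293, -1)), Mul(Function('T')(Function('H')(-34)), Pow(-776102, -1))) = Add(Mul(Pow(Add(Pow(-2202, 2), Pow(1916, 2)), Rational(1, 2)), Pow(-862293, -1)), Mul(48, Pow(-776102, -1))) = Add(Mul(Pow(Add(4848804, 3671056), Rational(1, 2)), Rational(-1, 862293)), Mul(48, Rational(-1, 776102))) = Add(Mul(Pow(8519860, Rational(1, 2)), Rational(-1, 862293)), Rational(-24, 388051)) = Add(Mul(Mul(2, Pow(2129965, Rational(1, 2))), Rational(-1, 862293)), Rational(-24, 388051)) = Add(Mul(Rational(-2, 862293), Pow(2129965, Rational(1, 2))), Rational(-24, 388051)) = Add(Rational(-24, 388051), Mul(Rational(-2, 862293), Pow(2129965, Rational(1, 2))))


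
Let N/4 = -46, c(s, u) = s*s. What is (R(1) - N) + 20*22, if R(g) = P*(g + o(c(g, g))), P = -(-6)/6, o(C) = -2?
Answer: 623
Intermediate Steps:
c(s, u) = s**2
N = -184 (N = 4*(-46) = -184)
P = 1 (P = -(-6)/6 = -2*(-1/2) = 1)
R(g) = -2 + g (R(g) = 1*(g - 2) = 1*(-2 + g) = -2 + g)
(R(1) - N) + 20*22 = ((-2 + 1) - 1*(-184)) + 20*22 = (-1 + 184) + 440 = 183 + 440 = 623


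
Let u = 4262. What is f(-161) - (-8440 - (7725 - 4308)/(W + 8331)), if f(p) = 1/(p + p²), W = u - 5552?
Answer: 510300939787/60458720 ≈ 8440.5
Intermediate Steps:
W = -1290 (W = 4262 - 5552 = -1290)
f(-161) - (-8440 - (7725 - 4308)/(W + 8331)) = 1/((-161)*(1 - 161)) - (-8440 - (7725 - 4308)/(-1290 + 8331)) = -1/161/(-160) - (-8440 - 3417/7041) = -1/161*(-1/160) - (-8440 - 3417/7041) = 1/25760 - (-8440 - 1*1139/2347) = 1/25760 - (-8440 - 1139/2347) = 1/25760 - 1*(-19809819/2347) = 1/25760 + 19809819/2347 = 510300939787/60458720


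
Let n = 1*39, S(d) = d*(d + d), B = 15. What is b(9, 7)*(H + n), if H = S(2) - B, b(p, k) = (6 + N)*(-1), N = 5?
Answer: -352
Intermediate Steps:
b(p, k) = -11 (b(p, k) = (6 + 5)*(-1) = 11*(-1) = -11)
S(d) = 2*d² (S(d) = d*(2*d) = 2*d²)
n = 39
H = -7 (H = 2*2² - 1*15 = 2*4 - 15 = 8 - 15 = -7)
b(9, 7)*(H + n) = -11*(-7 + 39) = -11*32 = -352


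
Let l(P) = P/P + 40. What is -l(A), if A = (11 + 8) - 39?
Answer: -41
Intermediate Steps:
A = -20 (A = 19 - 39 = -20)
l(P) = 41 (l(P) = 1 + 40 = 41)
-l(A) = -1*41 = -41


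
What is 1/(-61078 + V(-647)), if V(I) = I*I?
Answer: 1/357531 ≈ 2.7970e-6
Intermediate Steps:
V(I) = I²
1/(-61078 + V(-647)) = 1/(-61078 + (-647)²) = 1/(-61078 + 418609) = 1/357531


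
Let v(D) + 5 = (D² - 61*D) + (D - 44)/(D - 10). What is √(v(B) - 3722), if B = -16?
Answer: I*√421265/13 ≈ 49.927*I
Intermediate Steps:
v(D) = -5 + D² - 61*D + (-44 + D)/(-10 + D) (v(D) = -5 + ((D² - 61*D) + (D - 44)/(D - 10)) = -5 + ((D² - 61*D) + (-44 + D)/(-10 + D)) = -5 + (D² - 61*D + (-44 + D)/(-10 + D)) = -5 + D² - 61*D + (-44 + D)/(-10 + D))
√(v(B) - 3722) = √((6 + (-16)³ - 71*(-16)² + 606*(-16))/(-10 - 16) - 3722) = √((6 - 4096 - 71*256 - 9696)/(-26) - 3722) = √(-(6 - 4096 - 18176 - 9696)/26 - 3722) = √(-1/26*(-31962) - 3722) = √(15981/13 - 3722) = √(-32405/13) = I*√421265/13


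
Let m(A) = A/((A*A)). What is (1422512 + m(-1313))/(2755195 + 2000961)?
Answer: 1867758255/6244832828 ≈ 0.29909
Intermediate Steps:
m(A) = 1/A (m(A) = A/(A²) = A/A² = 1/A)
(1422512 + m(-1313))/(2755195 + 2000961) = (1422512 + 1/(-1313))/(2755195 + 2000961) = (1422512 - 1/1313)/4756156 = (1867758255/1313)*(1/4756156) = 1867758255/6244832828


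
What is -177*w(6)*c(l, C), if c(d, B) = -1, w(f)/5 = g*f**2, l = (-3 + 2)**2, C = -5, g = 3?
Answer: 95580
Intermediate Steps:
l = 1 (l = (-1)**2 = 1)
w(f) = 15*f**2 (w(f) = 5*(3*f**2) = 15*f**2)
-177*w(6)*c(l, C) = -177*15*6**2*(-1) = -177*15*36*(-1) = -95580*(-1) = -177*(-540) = 95580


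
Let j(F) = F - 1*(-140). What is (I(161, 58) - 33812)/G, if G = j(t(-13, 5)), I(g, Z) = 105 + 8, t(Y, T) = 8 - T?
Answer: -33699/143 ≈ -235.66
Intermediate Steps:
I(g, Z) = 113
j(F) = 140 + F (j(F) = F + 140 = 140 + F)
G = 143 (G = 140 + (8 - 1*5) = 140 + (8 - 5) = 140 + 3 = 143)
(I(161, 58) - 33812)/G = (113 - 33812)/143 = -33699*1/143 = -33699/143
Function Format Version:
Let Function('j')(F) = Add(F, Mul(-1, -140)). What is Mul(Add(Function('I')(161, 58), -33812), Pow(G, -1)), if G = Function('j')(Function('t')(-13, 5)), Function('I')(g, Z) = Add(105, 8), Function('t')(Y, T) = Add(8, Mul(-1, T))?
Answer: Rational(-33699, 143) ≈ -235.66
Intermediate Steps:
Function('I')(g, Z) = 113
Function('j')(F) = Add(140, F) (Function('j')(F) = Add(F, 140) = Add(140, F))
G = 143 (G = Add(140, Add(8, Mul(-1, 5))) = Add(140, Add(8, -5)) = Add(140, 3) = 143)
Mul(Add(Function('I')(161, 58), -33812), Pow(G, -1)) = Mul(Add(113, -33812), Pow(143, -1)) = Mul(-33699, Rational(1, 143)) = Rational(-33699, 143)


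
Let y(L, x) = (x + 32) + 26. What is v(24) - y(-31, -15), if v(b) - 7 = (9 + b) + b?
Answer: 21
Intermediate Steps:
y(L, x) = 58 + x (y(L, x) = (32 + x) + 26 = 58 + x)
v(b) = 16 + 2*b (v(b) = 7 + ((9 + b) + b) = 7 + (9 + 2*b) = 16 + 2*b)
v(24) - y(-31, -15) = (16 + 2*24) - (58 - 15) = (16 + 48) - 1*43 = 64 - 43 = 21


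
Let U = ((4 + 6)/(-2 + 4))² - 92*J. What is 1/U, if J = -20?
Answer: 1/1865 ≈ 0.00053619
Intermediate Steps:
U = 1865 (U = ((4 + 6)/(-2 + 4))² - 92*(-20) = (10/2)² + 1840 = (10*(½))² + 1840 = 5² + 1840 = 25 + 1840 = 1865)
1/U = 1/1865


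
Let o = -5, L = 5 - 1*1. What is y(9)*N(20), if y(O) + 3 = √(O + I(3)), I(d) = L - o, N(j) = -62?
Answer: 186 - 186*√2 ≈ -77.044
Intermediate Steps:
L = 4 (L = 5 - 1 = 4)
I(d) = 9 (I(d) = 4 - 1*(-5) = 4 + 5 = 9)
y(O) = -3 + √(9 + O) (y(O) = -3 + √(O + 9) = -3 + √(9 + O))
y(9)*N(20) = (-3 + √(9 + 9))*(-62) = (-3 + √18)*(-62) = (-3 + 3*√2)*(-62) = 186 - 186*√2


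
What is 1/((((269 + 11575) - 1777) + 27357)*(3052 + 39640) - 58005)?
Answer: 1/1597647403 ≈ 6.2592e-10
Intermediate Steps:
1/((((269 + 11575) - 1777) + 27357)*(3052 + 39640) - 58005) = 1/(((11844 - 1777) + 27357)*42692 - 58005) = 1/((10067 + 27357)*42692 - 58005) = 1/(37424*42692 - 58005) = 1/(1597705408 - 58005) = 1/1597647403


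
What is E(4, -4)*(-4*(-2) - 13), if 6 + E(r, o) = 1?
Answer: 25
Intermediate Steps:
E(r, o) = -5 (E(r, o) = -6 + 1 = -5)
E(4, -4)*(-4*(-2) - 13) = -5*(-4*(-2) - 13) = -5*(8 - 13) = -5*(-5) = 25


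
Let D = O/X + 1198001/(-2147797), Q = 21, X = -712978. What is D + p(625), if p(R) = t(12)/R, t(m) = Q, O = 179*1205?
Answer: -791227922109339/957082505916250 ≈ -0.82671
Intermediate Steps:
O = 215695
t(m) = 21
p(R) = 21/R
D = -1317417430893/1531332009466 (D = 215695/(-712978) + 1198001/(-2147797) = 215695*(-1/712978) + 1198001*(-1/2147797) = -215695/712978 - 1198001/2147797 = -1317417430893/1531332009466 ≈ -0.86031)
D + p(625) = -1317417430893/1531332009466 + 21/625 = -791227922109339/957082505916250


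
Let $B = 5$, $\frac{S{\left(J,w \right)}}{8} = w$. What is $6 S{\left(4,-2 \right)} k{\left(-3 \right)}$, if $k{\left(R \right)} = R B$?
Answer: $1440$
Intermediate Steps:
$S{\left(J,w \right)} = 8 w$
$k{\left(R \right)} = 5 R$ ($k{\left(R \right)} = R 5 = 5 R$)
$6 S{\left(4,-2 \right)} k{\left(-3 \right)} = 6 \cdot 8 \left(-2\right) 5 \left(-3\right) = 6 \left(-16\right) \left(-15\right) = \left(-96\right) \left(-15\right) = 1440$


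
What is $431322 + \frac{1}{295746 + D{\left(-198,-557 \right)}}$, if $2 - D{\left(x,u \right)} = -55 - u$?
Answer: $\frac{127346095213}{295246} \approx 4.3132 \cdot 10^{5}$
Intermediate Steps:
$D{\left(x,u \right)} = 57 + u$ ($D{\left(x,u \right)} = 2 - \left(-55 - u\right) = 2 + \left(55 + u\right) = 57 + u$)
$431322 + \frac{1}{295746 + D{\left(-198,-557 \right)}} = 431322 + \frac{1}{295746 + \left(57 - 557\right)} = 431322 + \frac{1}{295746 - 500} = 431322 + \frac{1}{295246} = \frac{127346095213}{295246}$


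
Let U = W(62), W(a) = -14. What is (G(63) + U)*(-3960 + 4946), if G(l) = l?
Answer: 48314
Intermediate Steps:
U = -14
(G(63) + U)*(-3960 + 4946) = (63 - 14)*(-3960 + 4946) = 49*986 = 48314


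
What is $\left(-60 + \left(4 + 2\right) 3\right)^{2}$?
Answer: $1764$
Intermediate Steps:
$\left(-60 + \left(4 + 2\right) 3\right)^{2} = \left(-60 + 6 \cdot 3\right)^{2} = \left(-60 + 18\right)^{2} = \left(-42\right)^{2} = 1764$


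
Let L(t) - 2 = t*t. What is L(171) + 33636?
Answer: 62879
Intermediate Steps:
L(t) = 2 + t² (L(t) = 2 + t*t = 2 + t²)
L(171) + 33636 = (2 + 171²) + 33636 = (2 + 29241) + 33636 = 29243 + 33636 = 62879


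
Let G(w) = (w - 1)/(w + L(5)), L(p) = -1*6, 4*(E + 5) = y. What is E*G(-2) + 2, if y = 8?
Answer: 7/8 ≈ 0.87500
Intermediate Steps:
E = -3 (E = -5 + (¼)*8 = -5 + 2 = -3)
L(p) = -6
G(w) = (-1 + w)/(-6 + w) (G(w) = (w - 1)/(w - 6) = (-1 + w)/(-6 + w))
E*G(-2) + 2 = -3*(-1 - 2)/(-6 - 2) + 2 = -3*(-3)/(-8) + 2 = -(-3)*(-3)/8 + 2 = -3*3/8 + 2 = -9/8 + 2 = 7/8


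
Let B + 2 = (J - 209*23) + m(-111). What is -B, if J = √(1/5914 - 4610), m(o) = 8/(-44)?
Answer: 52901/11 - I*√161236569646/5914 ≈ 4809.2 - 67.897*I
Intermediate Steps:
m(o) = -2/11 (m(o) = 8*(-1/44) = -2/11)
J = I*√161236569646/5914 (J = √(1/5914 - 4610) = √(-27263539/5914) = I*√161236569646/5914 ≈ 67.897*I)
B = -52901/11 + I*√161236569646/5914 (B = -2 + ((I*√161236569646/5914 - 209*23) - 2/11) = -2 + ((I*√161236569646/5914 - 4807) - 2/11) = -2 + ((-4807 + I*√161236569646/5914) - 2/11) = -2 + (-52879/11 + I*√161236569646/5914) = -52901/11 + I*√161236569646/5914 ≈ -4809.2 + 67.897*I)
-B = -(-52901/11 + I*√161236569646/5914) = 52901/11 - I*√161236569646/5914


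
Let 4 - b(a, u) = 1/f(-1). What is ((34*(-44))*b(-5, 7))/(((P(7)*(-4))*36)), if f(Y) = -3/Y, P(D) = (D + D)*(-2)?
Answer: -2057/1512 ≈ -1.3604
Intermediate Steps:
P(D) = -4*D (P(D) = (2*D)*(-2) = -4*D)
b(a, u) = 11/3 (b(a, u) = 4 - 1/((-3/(-1))) = 4 - 1/((-3*(-1))) = 4 - 1/3 = 4 - 1*⅓ = 4 - ⅓ = 11/3)
((34*(-44))*b(-5, 7))/(((P(7)*(-4))*36)) = ((34*(-44))*(11/3))/(((-4*7*(-4))*36)) = (-1496*11/3)/((-28*(-4)*36)) = -16456/(3*(112*36)) = -16456/3/4032 = -16456/3*1/4032 = -2057/1512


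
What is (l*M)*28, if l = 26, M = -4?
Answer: -2912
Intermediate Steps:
(l*M)*28 = (26*(-4))*28 = -104*28 = -2912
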